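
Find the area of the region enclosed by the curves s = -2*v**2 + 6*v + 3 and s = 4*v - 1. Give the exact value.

Both boundary curves give s as a function of v, so integrate with respect to v. Setting them equal: -2*v**2 + 2*v + 4 = 0, i.e. -2*(v - 2)*(v + 1) = 0, so they meet at v = -1, 2.
For v in [-1, 2], s = -2*v**2 + 6*v + 3 is on the right; area = ∫[-1,2] (-2*v**2 + 2*v + 4) dv = 9.

9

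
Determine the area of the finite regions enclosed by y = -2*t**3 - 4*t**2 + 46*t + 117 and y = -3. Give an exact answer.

Set the curves equal: -2*t**3 - 4*t**2 + 46*t + 117 = -3, so -2*t**3 - 4*t**2 + 46*t + 120 = 0, which factors as -2*(t - 5)*(t + 3)*(t + 4) = 0. The curves meet at t = -4, -3, 5.
On [-4, -3], y = -3 is on top; that piece has area ∫[-4,-3] (-(-2*t**3 - 4*t**2 + 46*t + 120)) dt = 17/6.
On [-3, 5], y = -2*t**3 - 4*t**2 + 46*t + 117 is on top; that piece has area ∫[-3,5] (-2*t**3 - 4*t**2 + 46*t + 120) dt = 2560/3.
Total enclosed area = 17/6 + 2560/3 = 5137/6.

5137/6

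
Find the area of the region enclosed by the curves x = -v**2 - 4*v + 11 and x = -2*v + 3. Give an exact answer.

Both boundary curves give x as a function of v, so integrate with respect to v. Setting them equal: -v**2 - 2*v + 8 = 0, i.e. -(v - 2)*(v + 4) = 0, so they meet at v = -4, 2.
For v in [-4, 2], x = -v**2 - 4*v + 11 is on the right; area = ∫[-4,2] (-v**2 - 2*v + 8) dv = 36.

36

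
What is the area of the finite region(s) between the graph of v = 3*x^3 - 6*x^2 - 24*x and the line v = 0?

148

The curve meets the x-axis where 3*x^3 - 6*x^2 - 24*x = 0, i.e. 3*x*(x - 4)*(x + 2) = 0, at x = -2, 0, 4.
On [-2, 0] the curve lies above the axis; ∫[-2,0] (3*x^3 - 6*x^2 - 24*x) dx = 20, giving area 20.
On [0, 4] the curve lies below the axis; ∫[0,4] (3*x^3 - 6*x^2 - 24*x) dx = -128, giving area 128.
Total area = 20 + 128 = 148.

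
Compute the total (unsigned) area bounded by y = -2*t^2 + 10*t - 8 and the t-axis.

9

The curve meets the t-axis where -2*t^2 + 10*t - 8 = 0, i.e. -2*(t - 4)*(t - 1) = 0, at t = 1, 4.
On [1, 4] the curve lies above the axis; ∫[1,4] (-2*t^2 + 10*t - 8) dt = 9, giving area 9.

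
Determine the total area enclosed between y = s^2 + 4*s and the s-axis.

The curve meets the s-axis where s^2 + 4*s = 0, i.e. s*(s + 4) = 0, at s = -4, 0.
On [-4, 0] the curve lies below the axis; ∫[-4,0] (s^2 + 4*s) ds = -32/3, giving area 32/3.

32/3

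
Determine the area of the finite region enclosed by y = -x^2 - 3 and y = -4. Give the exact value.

Set the curves equal: -x^2 - 3 = -4, so -x^2 + 1 = 0, which factors as -(x - 1)*(x + 1) = 0. The curves meet at x = -1, 1.
On [-1, 1], y = -x^2 - 3 is on top; that piece has area ∫[-1,1] (-x^2 + 1) dx = 4/3.

4/3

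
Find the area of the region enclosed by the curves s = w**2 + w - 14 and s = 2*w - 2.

343/6

Both boundary curves give s as a function of w, so integrate with respect to w. Setting them equal: w**2 - w - 12 = 0, i.e. (w - 4)*(w + 3) = 0, so they meet at w = -3, 4.
For w in [-3, 4], s = w**2 + w - 14 is on the left; area = ∫[-3,4] (-(w**2 - w - 12)) dw = 343/6.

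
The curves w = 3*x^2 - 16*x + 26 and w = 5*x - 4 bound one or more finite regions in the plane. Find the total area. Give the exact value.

27/2

Set the curves equal: 3*x^2 - 16*x + 26 = 5*x - 4, so 3*x^2 - 21*x + 30 = 0, which factors as 3*(x - 5)*(x - 2) = 0. The curves meet at x = 2, 5.
On [2, 5], w = 5*x - 4 is on top; that piece has area ∫[2,5] (-(3*x^2 - 21*x + 30)) dx = 27/2.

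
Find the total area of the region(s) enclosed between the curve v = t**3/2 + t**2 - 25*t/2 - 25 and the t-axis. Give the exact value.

2459/12

The curve meets the t-axis where t**3/2 + t**2 - 25*t/2 - 25 = 0, i.e. (t - 5)*(t + 2)*(t + 5)/2 = 0, at t = -5, -2, 5.
On [-5, -2] the curve lies above the axis; ∫[-5,-2] (t**3/2 + t**2 - 25*t/2 - 25) dt = 153/8, giving area 153/8.
On [-2, 5] the curve lies below the axis; ∫[-2,5] (t**3/2 + t**2 - 25*t/2 - 25) dt = -4459/24, giving area 4459/24.
Total area = 153/8 + 4459/24 = 2459/12.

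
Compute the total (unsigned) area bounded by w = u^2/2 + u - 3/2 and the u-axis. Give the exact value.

16/3

The curve meets the u-axis where u^2/2 + u - 3/2 = 0, i.e. (u - 1)*(u + 3)/2 = 0, at u = -3, 1.
On [-3, 1] the curve lies below the axis; ∫[-3,1] (u^2/2 + u - 3/2) du = -16/3, giving area 16/3.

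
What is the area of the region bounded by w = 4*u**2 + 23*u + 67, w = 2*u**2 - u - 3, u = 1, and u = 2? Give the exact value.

On [1, 2], (4*u**2 + 23*u + 67) - (2*u**2 - u - 3) = 2*u**2 + 24*u + 70 is ≥ 0 throughout, so the area is a single integral of |2*u**2 + 24*u + 70|.
∫[1,2] (2*u**2 + 24*u + 70) du = 332/3.

332/3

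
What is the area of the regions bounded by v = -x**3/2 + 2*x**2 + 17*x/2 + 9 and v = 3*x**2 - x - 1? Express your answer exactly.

2521/24

Set the curves equal: -x**3/2 + 2*x**2 + 17*x/2 + 9 = 3*x**2 - x - 1, so -x**3/2 - x**2 + 19*x/2 + 10 = 0, which factors as -(x - 4)*(x + 1)*(x + 5)/2 = 0. The curves meet at x = -5, -1, 4.
On [-5, -1], v = 3*x**2 - x - 1 is on top; that piece has area ∫[-5,-1] (-(-x**3/2 - x**2 + 19*x/2 + 10)) dx = 112/3.
On [-1, 4], v = -x**3/2 + 2*x**2 + 17*x/2 + 9 is on top; that piece has area ∫[-1,4] (-x**3/2 - x**2 + 19*x/2 + 10) dx = 1625/24.
Total enclosed area = 112/3 + 1625/24 = 2521/24.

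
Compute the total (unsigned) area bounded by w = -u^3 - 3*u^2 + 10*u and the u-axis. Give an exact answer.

407/4

The curve meets the u-axis where -u^3 - 3*u^2 + 10*u = 0, i.e. -u*(u - 2)*(u + 5) = 0, at u = -5, 0, 2.
On [-5, 0] the curve lies below the axis; ∫[-5,0] (-u^3 - 3*u^2 + 10*u) du = -375/4, giving area 375/4.
On [0, 2] the curve lies above the axis; ∫[0,2] (-u^3 - 3*u^2 + 10*u) du = 8, giving area 8.
Total area = 375/4 + 8 = 407/4.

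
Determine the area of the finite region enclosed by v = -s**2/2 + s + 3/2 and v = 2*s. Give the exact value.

Set the curves equal: -s**2/2 + s + 3/2 = 2*s, so -s**2/2 - s + 3/2 = 0, which factors as -(s - 1)*(s + 3)/2 = 0. The curves meet at s = -3, 1.
On [-3, 1], v = -s**2/2 + s + 3/2 is on top; that piece has area ∫[-3,1] (-s**2/2 - s + 3/2) ds = 16/3.

16/3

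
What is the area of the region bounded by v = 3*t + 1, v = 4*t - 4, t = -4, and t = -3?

17/2

On [-4, -3], (3*t + 1) - (4*t - 4) = -t + 5 is ≥ 0 throughout, so the area is a single integral of |-t + 5|.
∫[-4,-3] (-t + 5) dt = 17/2.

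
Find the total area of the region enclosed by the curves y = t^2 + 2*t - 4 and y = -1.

32/3

Set the curves equal: t^2 + 2*t - 4 = -1, so t^2 + 2*t - 3 = 0, which factors as (t - 1)*(t + 3) = 0. The curves meet at t = -3, 1.
On [-3, 1], y = -1 is on top; that piece has area ∫[-3,1] (-(t^2 + 2*t - 3)) dt = 32/3.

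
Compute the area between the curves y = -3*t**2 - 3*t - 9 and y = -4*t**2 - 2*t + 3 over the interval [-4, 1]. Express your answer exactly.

The difference (-3*t**2 - 3*t - 9) - (-4*t**2 - 2*t + 3) = t**2 - t - 12 changes sign at t = -3 inside [-4, 1], so split the integral there.
∫[-4,-3] (t**2 - t - 12) dt = 23/6.
∫[-3,1] (t**2 - t - 12) dt = -104/3; the area of that piece is 104/3.
Total area = 23/6 + 104/3 = 77/2.

77/2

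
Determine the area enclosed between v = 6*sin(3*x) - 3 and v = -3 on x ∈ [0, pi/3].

4

On [0, pi/3], (6*sin(3*x) - 3) - (-3) = 6*sin(3*x) is ≥ 0 throughout, so the area is a single integral of |6*sin(3*x)|.
∫[0,pi/3] (6*sin(3*x)) dx = 4.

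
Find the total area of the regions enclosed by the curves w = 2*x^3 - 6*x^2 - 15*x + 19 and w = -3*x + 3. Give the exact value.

81

Set the curves equal: 2*x^3 - 6*x^2 - 15*x + 19 = -3*x + 3, so 2*x^3 - 6*x^2 - 12*x + 16 = 0, which factors as 2*(x - 4)*(x - 1)*(x + 2) = 0. The curves meet at x = -2, 1, 4.
On [-2, 1], w = 2*x^3 - 6*x^2 - 15*x + 19 is on top; that piece has area ∫[-2,1] (2*x^3 - 6*x^2 - 12*x + 16) dx = 81/2.
On [1, 4], w = -3*x + 3 is on top; that piece has area ∫[1,4] (-(2*x^3 - 6*x^2 - 12*x + 16)) dx = 81/2.
Total enclosed area = 81/2 + 81/2 = 81.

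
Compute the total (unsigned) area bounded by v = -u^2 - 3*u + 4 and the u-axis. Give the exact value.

125/6

The curve meets the u-axis where -u^2 - 3*u + 4 = 0, i.e. -(u - 1)*(u + 4) = 0, at u = -4, 1.
On [-4, 1] the curve lies above the axis; ∫[-4,1] (-u^2 - 3*u + 4) du = 125/6, giving area 125/6.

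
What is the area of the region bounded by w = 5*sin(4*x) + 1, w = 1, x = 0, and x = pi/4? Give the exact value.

On [0, pi/4], (5*sin(4*x) + 1) - (1) = 5*sin(4*x) is ≥ 0 throughout, so the area is a single integral of |5*sin(4*x)|.
∫[0,pi/4] (5*sin(4*x)) dx = 5/2.

5/2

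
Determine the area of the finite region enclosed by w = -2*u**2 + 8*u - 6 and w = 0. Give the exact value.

8/3

Set the curves equal: -2*u**2 + 8*u - 6 = 0, so -2*u**2 + 8*u - 6 = 0, which factors as -2*(u - 3)*(u - 1) = 0. The curves meet at u = 1, 3.
On [1, 3], w = -2*u**2 + 8*u - 6 is on top; that piece has area ∫[1,3] (-2*u**2 + 8*u - 6) du = 8/3.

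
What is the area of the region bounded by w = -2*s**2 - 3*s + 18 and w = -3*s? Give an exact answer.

Set the curves equal: -2*s**2 - 3*s + 18 = -3*s, so -2*s**2 + 18 = 0, which factors as -2*(s - 3)*(s + 3) = 0. The curves meet at s = -3, 3.
On [-3, 3], w = -2*s**2 - 3*s + 18 is on top; that piece has area ∫[-3,3] (-2*s**2 + 18) ds = 72.

72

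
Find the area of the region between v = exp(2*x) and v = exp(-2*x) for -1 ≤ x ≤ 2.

The difference (exp(2*x)) - (exp(-2*x)) = exp(2*x) - exp(-2*x) changes sign at x = 0 inside [-1, 2], so split the integral there.
∫[-1,0] (exp(2*x) - exp(-2*x)) dx = -exp(2)/2 - exp(-2)/2 + 1; the area of that piece is -1 + exp(-2)/2 + exp(2)/2.
∫[0,2] (exp(2*x) - exp(-2*x)) dx = -1 + exp(-4)/2 + exp(4)/2.
Total area = (-1 + exp(-2)/2 + exp(2)/2) + (-1 + exp(-4)/2 + exp(4)/2) = -2 + exp(-4)/2 + exp(-2)/2 + exp(2)/2 + exp(4)/2.

-2 + exp(-4)/2 + exp(-2)/2 + exp(2)/2 + exp(4)/2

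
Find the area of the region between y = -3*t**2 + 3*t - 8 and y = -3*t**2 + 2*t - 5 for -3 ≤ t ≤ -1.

10

On [-3, -1], (-3*t**2 + 3*t - 8) - (-3*t**2 + 2*t - 5) = t - 3 is ≤ 0 throughout, so the area is a single integral of |t - 3|.
∫[-3,-1] (t - 3) dt = -10; the area of that piece is 10.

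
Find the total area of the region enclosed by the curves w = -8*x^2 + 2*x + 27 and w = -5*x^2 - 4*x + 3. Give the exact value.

108

Set the curves equal: -8*x^2 + 2*x + 27 = -5*x^2 - 4*x + 3, so -3*x^2 + 6*x + 24 = 0, which factors as -3*(x - 4)*(x + 2) = 0. The curves meet at x = -2, 4.
On [-2, 4], w = -8*x^2 + 2*x + 27 is on top; that piece has area ∫[-2,4] (-3*x^2 + 6*x + 24) dx = 108.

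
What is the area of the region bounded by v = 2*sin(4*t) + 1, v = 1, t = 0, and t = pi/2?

2

The difference (2*sin(4*t) + 1) - (1) = 2*sin(4*t) changes sign at t = pi/4 inside [0, pi/2], so split the integral there.
∫[0,pi/4] (2*sin(4*t)) dt = 1.
∫[pi/4,pi/2] (2*sin(4*t)) dt = -1; the area of that piece is 1.
Total area = 1 + 1 = 2.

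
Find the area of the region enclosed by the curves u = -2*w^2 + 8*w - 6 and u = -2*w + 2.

Both boundary curves give u as a function of w, so integrate with respect to w. Setting them equal: -2*w^2 + 10*w - 8 = 0, i.e. -2*(w - 4)*(w - 1) = 0, so they meet at w = 1, 4.
For w in [1, 4], u = -2*w^2 + 8*w - 6 is on the right; area = ∫[1,4] (-2*w^2 + 10*w - 8) dw = 9.

9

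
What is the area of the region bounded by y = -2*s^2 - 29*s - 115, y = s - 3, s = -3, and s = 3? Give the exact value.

On [-3, 3], (-2*s^2 - 29*s - 115) - (s - 3) = -2*s^2 - 30*s - 112 is ≤ 0 throughout, so the area is a single integral of |-2*s^2 - 30*s - 112|.
∫[-3,3] (-2*s^2 - 30*s - 112) ds = -708; the area of that piece is 708.

708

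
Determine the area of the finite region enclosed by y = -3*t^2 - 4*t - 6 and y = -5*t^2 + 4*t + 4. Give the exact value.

72

Set the curves equal: -3*t^2 - 4*t - 6 = -5*t^2 + 4*t + 4, so 2*t^2 - 8*t - 10 = 0, which factors as 2*(t - 5)*(t + 1) = 0. The curves meet at t = -1, 5.
On [-1, 5], y = -5*t^2 + 4*t + 4 is on top; that piece has area ∫[-1,5] (-(2*t^2 - 8*t - 10)) dt = 72.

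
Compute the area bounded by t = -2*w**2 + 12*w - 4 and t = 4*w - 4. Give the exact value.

Both boundary curves give t as a function of w, so integrate with respect to w. Setting them equal: -2*w**2 + 8*w = 0, i.e. -2*w*(w - 4) = 0, so they meet at w = 0, 4.
For w in [0, 4], t = -2*w**2 + 12*w - 4 is on the right; area = ∫[0,4] (-2*w**2 + 8*w) dw = 64/3.

64/3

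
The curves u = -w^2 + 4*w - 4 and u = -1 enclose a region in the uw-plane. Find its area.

4/3

Both boundary curves give u as a function of w, so integrate with respect to w. Setting them equal: -w^2 + 4*w - 3 = 0, i.e. -(w - 3)*(w - 1) = 0, so they meet at w = 1, 3.
For w in [1, 3], u = -w^2 + 4*w - 4 is on the right; area = ∫[1,3] (-w^2 + 4*w - 3) dw = 4/3.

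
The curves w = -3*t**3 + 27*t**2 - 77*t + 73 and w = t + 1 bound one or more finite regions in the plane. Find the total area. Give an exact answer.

Set the curves equal: -3*t**3 + 27*t**2 - 77*t + 73 = t + 1, so -3*t**3 + 27*t**2 - 78*t + 72 = 0, which factors as -3*(t - 4)*(t - 3)*(t - 2) = 0. The curves meet at t = 2, 3, 4.
On [2, 3], w = t + 1 is on top; that piece has area ∫[2,3] (-(-3*t**3 + 27*t**2 - 78*t + 72)) dt = 3/4.
On [3, 4], w = -3*t**3 + 27*t**2 - 77*t + 73 is on top; that piece has area ∫[3,4] (-3*t**3 + 27*t**2 - 78*t + 72) dt = 3/4.
Total enclosed area = 3/4 + 3/4 = 3/2.

3/2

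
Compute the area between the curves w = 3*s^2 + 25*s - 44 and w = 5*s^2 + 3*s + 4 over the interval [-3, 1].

896/3

On [-3, 1], (3*s^2 + 25*s - 44) - (5*s^2 + 3*s + 4) = -2*s^2 + 22*s - 48 is ≤ 0 throughout, so the area is a single integral of |-2*s^2 + 22*s - 48|.
∫[-3,1] (-2*s^2 + 22*s - 48) ds = -896/3; the area of that piece is 896/3.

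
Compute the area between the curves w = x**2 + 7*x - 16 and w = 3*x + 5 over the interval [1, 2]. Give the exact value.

On [1, 2], (x**2 + 7*x - 16) - (3*x + 5) = x**2 + 4*x - 21 is ≤ 0 throughout, so the area is a single integral of |x**2 + 4*x - 21|.
∫[1,2] (x**2 + 4*x - 21) dx = -38/3; the area of that piece is 38/3.

38/3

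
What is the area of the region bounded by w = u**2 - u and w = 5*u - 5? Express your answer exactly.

32/3

Set the curves equal: u**2 - u = 5*u - 5, so u**2 - 6*u + 5 = 0, which factors as (u - 5)*(u - 1) = 0. The curves meet at u = 1, 5.
On [1, 5], w = 5*u - 5 is on top; that piece has area ∫[1,5] (-(u**2 - 6*u + 5)) du = 32/3.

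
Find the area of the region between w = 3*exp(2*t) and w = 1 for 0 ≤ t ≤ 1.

On [0, 1], (3*exp(2*t)) - (1) = 3*exp(2*t) - 1 is ≥ 0 throughout, so the area is a single integral of |3*exp(2*t) - 1|.
∫[0,1] (3*exp(2*t) - 1) dt = -5/2 + 3*exp(2)/2.

-5/2 + 3*exp(2)/2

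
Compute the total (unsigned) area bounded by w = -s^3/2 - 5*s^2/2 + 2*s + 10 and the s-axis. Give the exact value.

937/24

The curve meets the s-axis where -s^3/2 - 5*s^2/2 + 2*s + 10 = 0, i.e. -(s - 2)*(s + 2)*(s + 5)/2 = 0, at s = -5, -2, 2.
On [-5, -2] the curve lies below the axis; ∫[-5,-2] (-s^3/2 - 5*s^2/2 + 2*s + 10) ds = -99/8, giving area 99/8.
On [-2, 2] the curve lies above the axis; ∫[-2,2] (-s^3/2 - 5*s^2/2 + 2*s + 10) ds = 80/3, giving area 80/3.
Total area = 99/8 + 80/3 = 937/24.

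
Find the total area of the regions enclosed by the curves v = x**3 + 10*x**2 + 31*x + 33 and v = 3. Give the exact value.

Set the curves equal: x**3 + 10*x**2 + 31*x + 33 = 3, so x**3 + 10*x**2 + 31*x + 30 = 0, which factors as (x + 2)*(x + 3)*(x + 5) = 0. The curves meet at x = -5, -3, -2.
On [-5, -3], v = x**3 + 10*x**2 + 31*x + 33 is on top; that piece has area ∫[-5,-3] (x**3 + 10*x**2 + 31*x + 30) dx = 8/3.
On [-3, -2], v = 3 is on top; that piece has area ∫[-3,-2] (-(x**3 + 10*x**2 + 31*x + 30)) dx = 5/12.
Total enclosed area = 8/3 + 5/12 = 37/12.

37/12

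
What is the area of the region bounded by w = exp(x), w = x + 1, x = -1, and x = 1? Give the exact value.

On [-1, 1], (exp(x)) - (x + 1) = -x + exp(x) - 1 is ≥ 0 throughout, so the area is a single integral of |-x + exp(x) - 1|.
∫[-1,1] (-x + exp(x) - 1) dx = -2 - exp(-1) + exp(1).

-2 - exp(-1) + exp(1)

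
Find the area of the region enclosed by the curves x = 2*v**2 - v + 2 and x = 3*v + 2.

8/3

Both boundary curves give x as a function of v, so integrate with respect to v. Setting them equal: 2*v**2 - 4*v = 0, i.e. 2*v*(v - 2) = 0, so they meet at v = 0, 2.
For v in [0, 2], x = 2*v**2 - v + 2 is on the left; area = ∫[0,2] (-(2*v**2 - 4*v)) dv = 8/3.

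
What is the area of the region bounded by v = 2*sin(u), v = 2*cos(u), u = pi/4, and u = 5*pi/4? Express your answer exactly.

On [pi/4, 5*pi/4], (2*sin(u)) - (2*cos(u)) = 2*sin(u) - 2*cos(u) is ≥ 0 throughout, so the area is a single integral of |2*sin(u) - 2*cos(u)|.
∫[pi/4,5*pi/4] (2*sin(u) - 2*cos(u)) du = 4*sqrt(2).

4*sqrt(2)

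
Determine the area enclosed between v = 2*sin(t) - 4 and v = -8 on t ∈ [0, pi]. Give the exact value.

On [0, pi], (2*sin(t) - 4) - (-8) = 2*sin(t) + 4 is ≥ 0 throughout, so the area is a single integral of |2*sin(t) + 4|.
∫[0,pi] (2*sin(t) + 4) dt = 4 + 4*pi.

4 + 4*pi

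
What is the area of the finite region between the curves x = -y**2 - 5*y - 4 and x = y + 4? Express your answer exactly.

Both boundary curves give x as a function of y, so integrate with respect to y. Setting them equal: -y**2 - 6*y - 8 = 0, i.e. -(y + 2)*(y + 4) = 0, so they meet at y = -4, -2.
For y in [-4, -2], x = -y**2 - 5*y - 4 is on the right; area = ∫[-4,-2] (-y**2 - 6*y - 8) dy = 4/3.

4/3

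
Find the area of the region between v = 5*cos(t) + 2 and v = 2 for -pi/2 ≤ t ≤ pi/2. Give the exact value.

On [-pi/2, pi/2], (5*cos(t) + 2) - (2) = 5*cos(t) is ≥ 0 throughout, so the area is a single integral of |5*cos(t)|.
∫[-pi/2,pi/2] (5*cos(t)) dt = 10.

10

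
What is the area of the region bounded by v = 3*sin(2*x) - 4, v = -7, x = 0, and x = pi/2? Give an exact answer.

3 + 3*pi/2

On [0, pi/2], (3*sin(2*x) - 4) - (-7) = 3*sin(2*x) + 3 is ≥ 0 throughout, so the area is a single integral of |3*sin(2*x) + 3|.
∫[0,pi/2] (3*sin(2*x) + 3) dx = 3 + 3*pi/2.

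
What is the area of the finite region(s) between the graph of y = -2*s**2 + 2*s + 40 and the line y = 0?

The curve meets the s-axis where -2*s**2 + 2*s + 40 = 0, i.e. -2*(s - 5)*(s + 4) = 0, at s = -4, 5.
On [-4, 5] the curve lies above the axis; ∫[-4,5] (-2*s**2 + 2*s + 40) ds = 243, giving area 243.

243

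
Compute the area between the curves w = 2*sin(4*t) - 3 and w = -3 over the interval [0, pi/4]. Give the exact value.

On [0, pi/4], (2*sin(4*t) - 3) - (-3) = 2*sin(4*t) is ≥ 0 throughout, so the area is a single integral of |2*sin(4*t)|.
∫[0,pi/4] (2*sin(4*t)) dt = 1.

1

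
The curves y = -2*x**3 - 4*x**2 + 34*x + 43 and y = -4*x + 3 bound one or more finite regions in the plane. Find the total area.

Set the curves equal: -2*x**3 - 4*x**2 + 34*x + 43 = -4*x + 3, so -2*x**3 - 4*x**2 + 38*x + 40 = 0, which factors as -2*(x - 4)*(x + 1)*(x + 5) = 0. The curves meet at x = -5, -1, 4.
On [-5, -1], y = -4*x + 3 is on top; that piece has area ∫[-5,-1] (-(-2*x**3 - 4*x**2 + 38*x + 40)) dx = 448/3.
On [-1, 4], y = -2*x**3 - 4*x**2 + 34*x + 43 is on top; that piece has area ∫[-1,4] (-2*x**3 - 4*x**2 + 38*x + 40) dx = 1625/6.
Total enclosed area = 448/3 + 1625/6 = 2521/6.

2521/6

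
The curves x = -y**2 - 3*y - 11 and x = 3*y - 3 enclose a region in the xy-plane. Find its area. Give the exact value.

4/3

Both boundary curves give x as a function of y, so integrate with respect to y. Setting them equal: -y**2 - 6*y - 8 = 0, i.e. -(y + 2)*(y + 4) = 0, so they meet at y = -4, -2.
For y in [-4, -2], x = -y**2 - 3*y - 11 is on the right; area = ∫[-4,-2] (-y**2 - 6*y - 8) dy = 4/3.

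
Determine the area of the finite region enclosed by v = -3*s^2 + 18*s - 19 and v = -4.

32

Set the curves equal: -3*s^2 + 18*s - 19 = -4, so -3*s^2 + 18*s - 15 = 0, which factors as -3*(s - 5)*(s - 1) = 0. The curves meet at s = 1, 5.
On [1, 5], v = -3*s^2 + 18*s - 19 is on top; that piece has area ∫[1,5] (-3*s^2 + 18*s - 15) ds = 32.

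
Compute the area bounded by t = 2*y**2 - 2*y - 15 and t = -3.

125/3

Both boundary curves give t as a function of y, so integrate with respect to y. Setting them equal: 2*y**2 - 2*y - 12 = 0, i.e. 2*(y - 3)*(y + 2) = 0, so they meet at y = -2, 3.
For y in [-2, 3], t = 2*y**2 - 2*y - 15 is on the left; area = ∫[-2,3] (-(2*y**2 - 2*y - 12)) dy = 125/3.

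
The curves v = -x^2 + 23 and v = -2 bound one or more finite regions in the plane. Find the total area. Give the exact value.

Set the curves equal: -x^2 + 23 = -2, so -x^2 + 25 = 0, which factors as -(x - 5)*(x + 5) = 0. The curves meet at x = -5, 5.
On [-5, 5], v = -x^2 + 23 is on top; that piece has area ∫[-5,5] (-x^2 + 25) dx = 500/3.

500/3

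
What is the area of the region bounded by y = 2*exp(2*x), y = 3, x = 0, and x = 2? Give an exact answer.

-8 - 7*log(2)/2 + log(6)/2 + 5*log(3)/2 + exp(4)

The difference (2*exp(2*x)) - (3) = 2*exp(2*x) - 3 changes sign at x = -log(2)/2 + log(3)/2 inside [0, 2], so split the integral there.
∫[0,-log(2)/2 + log(3)/2] (2*exp(2*x) - 3) dx = log(2*sqrt(6)/9) + 1/2; the area of that piece is -1/2 + log(3*sqrt(6)/4).
∫[-log(2)/2 + log(3)/2,2] (2*exp(2*x) - 3) dx = -15/2 - 3*log(2)/2 + 3*log(3)/2 + exp(4).
Total area = (-1/2 + log(3*sqrt(6)/4)) + (-15/2 - 3*log(2)/2 + 3*log(3)/2 + exp(4)) = -8 - 7*log(2)/2 + log(6)/2 + 5*log(3)/2 + exp(4).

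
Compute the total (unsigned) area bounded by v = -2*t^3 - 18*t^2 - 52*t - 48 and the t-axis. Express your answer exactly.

1

The curve meets the t-axis where -2*t^3 - 18*t^2 - 52*t - 48 = 0, i.e. -2*(t + 2)*(t + 3)*(t + 4) = 0, at t = -4, -3, -2.
On [-4, -3] the curve lies below the axis; ∫[-4,-3] (-2*t^3 - 18*t^2 - 52*t - 48) dt = -1/2, giving area 1/2.
On [-3, -2] the curve lies above the axis; ∫[-3,-2] (-2*t^3 - 18*t^2 - 52*t - 48) dt = 1/2, giving area 1/2.
Total area = 1/2 + 1/2 = 1.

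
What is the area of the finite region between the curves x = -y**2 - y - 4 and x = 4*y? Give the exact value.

9/2

Both boundary curves give x as a function of y, so integrate with respect to y. Setting them equal: -y**2 - 5*y - 4 = 0, i.e. -(y + 1)*(y + 4) = 0, so they meet at y = -4, -1.
For y in [-4, -1], x = -y**2 - y - 4 is on the right; area = ∫[-4,-1] (-y**2 - 5*y - 4) dy = 9/2.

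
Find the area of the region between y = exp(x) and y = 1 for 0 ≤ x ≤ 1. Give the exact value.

-2 + exp(1)

On [0, 1], (exp(x)) - (1) = exp(x) - 1 is ≥ 0 throughout, so the area is a single integral of |exp(x) - 1|.
∫[0,1] (exp(x) - 1) dx = -2 + exp(1).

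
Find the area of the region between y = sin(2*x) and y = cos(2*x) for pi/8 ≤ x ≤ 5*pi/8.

On [pi/8, 5*pi/8], (sin(2*x)) - (cos(2*x)) = sin(2*x) - cos(2*x) is ≥ 0 throughout, so the area is a single integral of |sin(2*x) - cos(2*x)|.
∫[pi/8,5*pi/8] (sin(2*x) - cos(2*x)) dx = sqrt(2).

sqrt(2)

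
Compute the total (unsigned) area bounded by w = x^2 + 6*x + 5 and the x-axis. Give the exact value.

32/3

The curve meets the x-axis where x^2 + 6*x + 5 = 0, i.e. (x + 1)*(x + 5) = 0, at x = -5, -1.
On [-5, -1] the curve lies below the axis; ∫[-5,-1] (x^2 + 6*x + 5) dx = -32/3, giving area 32/3.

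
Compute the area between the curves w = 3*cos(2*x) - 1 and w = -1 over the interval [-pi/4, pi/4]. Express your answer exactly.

On [-pi/4, pi/4], (3*cos(2*x) - 1) - (-1) = 3*cos(2*x) is ≥ 0 throughout, so the area is a single integral of |3*cos(2*x)|.
∫[-pi/4,pi/4] (3*cos(2*x)) dx = 3.

3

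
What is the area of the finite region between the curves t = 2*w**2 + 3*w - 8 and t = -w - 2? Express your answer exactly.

64/3

Both boundary curves give t as a function of w, so integrate with respect to w. Setting them equal: 2*w**2 + 4*w - 6 = 0, i.e. 2*(w - 1)*(w + 3) = 0, so they meet at w = -3, 1.
For w in [-3, 1], t = 2*w**2 + 3*w - 8 is on the left; area = ∫[-3,1] (-(2*w**2 + 4*w - 6)) dw = 64/3.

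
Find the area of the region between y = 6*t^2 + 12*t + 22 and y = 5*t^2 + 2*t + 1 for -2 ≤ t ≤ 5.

889/3

On [-2, 5], (6*t^2 + 12*t + 22) - (5*t^2 + 2*t + 1) = t^2 + 10*t + 21 is ≥ 0 throughout, so the area is a single integral of |t^2 + 10*t + 21|.
∫[-2,5] (t^2 + 10*t + 21) dt = 889/3.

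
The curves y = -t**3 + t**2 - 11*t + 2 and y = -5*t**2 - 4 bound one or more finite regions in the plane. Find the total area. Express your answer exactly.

1/2

Set the curves equal: -t**3 + t**2 - 11*t + 2 = -5*t**2 - 4, so -t**3 + 6*t**2 - 11*t + 6 = 0, which factors as -(t - 3)*(t - 2)*(t - 1) = 0. The curves meet at t = 1, 2, 3.
On [1, 2], y = -5*t**2 - 4 is on top; that piece has area ∫[1,2] (-(-t**3 + 6*t**2 - 11*t + 6)) dt = 1/4.
On [2, 3], y = -t**3 + t**2 - 11*t + 2 is on top; that piece has area ∫[2,3] (-t**3 + 6*t**2 - 11*t + 6) dt = 1/4.
Total enclosed area = 1/4 + 1/4 = 1/2.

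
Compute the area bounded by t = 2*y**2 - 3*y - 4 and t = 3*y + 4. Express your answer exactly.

125/3

Both boundary curves give t as a function of y, so integrate with respect to y. Setting them equal: 2*y**2 - 6*y - 8 = 0, i.e. 2*(y - 4)*(y + 1) = 0, so they meet at y = -1, 4.
For y in [-1, 4], t = 2*y**2 - 3*y - 4 is on the left; area = ∫[-1,4] (-(2*y**2 - 6*y - 8)) dy = 125/3.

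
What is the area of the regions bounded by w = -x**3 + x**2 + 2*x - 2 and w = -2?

Set the curves equal: -x**3 + x**2 + 2*x - 2 = -2, so -x**3 + x**2 + 2*x = 0, which factors as -x*(x - 2)*(x + 1) = 0. The curves meet at x = -1, 0, 2.
On [-1, 0], w = -2 is on top; that piece has area ∫[-1,0] (-(-x**3 + x**2 + 2*x)) dx = 5/12.
On [0, 2], w = -x**3 + x**2 + 2*x - 2 is on top; that piece has area ∫[0,2] (-x**3 + x**2 + 2*x) dx = 8/3.
Total enclosed area = 5/12 + 8/3 = 37/12.

37/12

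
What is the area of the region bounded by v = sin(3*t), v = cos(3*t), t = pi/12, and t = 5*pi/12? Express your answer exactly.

2*sqrt(2)/3

On [pi/12, 5*pi/12], (sin(3*t)) - (cos(3*t)) = sin(3*t) - cos(3*t) is ≥ 0 throughout, so the area is a single integral of |sin(3*t) - cos(3*t)|.
∫[pi/12,5*pi/12] (sin(3*t) - cos(3*t)) dt = 2*sqrt(2)/3.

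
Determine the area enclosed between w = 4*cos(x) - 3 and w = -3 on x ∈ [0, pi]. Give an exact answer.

8

The difference (4*cos(x) - 3) - (-3) = 4*cos(x) changes sign at x = pi/2 inside [0, pi], so split the integral there.
∫[0,pi/2] (4*cos(x)) dx = 4.
∫[pi/2,pi] (4*cos(x)) dx = -4; the area of that piece is 4.
Total area = 4 + 4 = 8.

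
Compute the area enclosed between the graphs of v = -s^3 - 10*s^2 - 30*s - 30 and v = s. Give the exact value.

Set the curves equal: -s^3 - 10*s^2 - 30*s - 30 = s, so -s^3 - 10*s^2 - 31*s - 30 = 0, which factors as -(s + 2)*(s + 3)*(s + 5) = 0. The curves meet at s = -5, -3, -2.
On [-5, -3], v = s is on top; that piece has area ∫[-5,-3] (-(-s^3 - 10*s^2 - 31*s - 30)) ds = 8/3.
On [-3, -2], v = -s^3 - 10*s^2 - 30*s - 30 is on top; that piece has area ∫[-3,-2] (-s^3 - 10*s^2 - 31*s - 30) ds = 5/12.
Total enclosed area = 8/3 + 5/12 = 37/12.

37/12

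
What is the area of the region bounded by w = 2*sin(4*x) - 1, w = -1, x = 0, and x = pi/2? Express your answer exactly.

2

The difference (2*sin(4*x) - 1) - (-1) = 2*sin(4*x) changes sign at x = pi/4 inside [0, pi/2], so split the integral there.
∫[0,pi/4] (2*sin(4*x)) dx = 1.
∫[pi/4,pi/2] (2*sin(4*x)) dx = -1; the area of that piece is 1.
Total area = 1 + 1 = 2.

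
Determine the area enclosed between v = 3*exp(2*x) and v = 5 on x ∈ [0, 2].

The difference (3*exp(2*x)) - (5) = 3*exp(2*x) - 5 changes sign at x = -log(3)/2 + log(5)/2 inside [0, 2], so split the integral there.
∫[0,-log(3)/2 + log(5)/2] (3*exp(2*x) - 5) dx = log(9*sqrt(15)/125) + 1; the area of that piece is -1 + log(25*sqrt(15)/27).
∫[-log(3)/2 + log(5)/2,2] (3*exp(2*x) - 5) dx = -25/2 - 5*log(3)/2 + 5*log(5)/2 + 3*exp(4)/2.
Total area = (-1 + log(25*sqrt(15)/27)) + (-25/2 - 5*log(3)/2 + 5*log(5)/2 + 3*exp(4)/2) = -27/2 - 11*log(3)/2 + log(15)/2 + 9*log(5)/2 + 3*exp(4)/2.

-27/2 - 11*log(3)/2 + log(15)/2 + 9*log(5)/2 + 3*exp(4)/2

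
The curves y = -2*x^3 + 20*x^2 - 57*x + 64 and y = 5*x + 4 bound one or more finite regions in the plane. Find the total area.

37/6

Set the curves equal: -2*x^3 + 20*x^2 - 57*x + 64 = 5*x + 4, so -2*x^3 + 20*x^2 - 62*x + 60 = 0, which factors as -2*(x - 5)*(x - 3)*(x - 2) = 0. The curves meet at x = 2, 3, 5.
On [2, 3], y = 5*x + 4 is on top; that piece has area ∫[2,3] (-(-2*x^3 + 20*x^2 - 62*x + 60)) dx = 5/6.
On [3, 5], y = -2*x^3 + 20*x^2 - 57*x + 64 is on top; that piece has area ∫[3,5] (-2*x^3 + 20*x^2 - 62*x + 60) dx = 16/3.
Total enclosed area = 5/6 + 16/3 = 37/6.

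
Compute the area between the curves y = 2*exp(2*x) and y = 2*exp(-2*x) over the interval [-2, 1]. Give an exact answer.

-4 + exp(-4) + exp(-2) + exp(2) + exp(4)

The difference (2*exp(2*x)) - (2*exp(-2*x)) = 2*exp(2*x) - 2*exp(-2*x) changes sign at x = 0 inside [-2, 1], so split the integral there.
∫[-2,0] (2*exp(2*x) - 2*exp(-2*x)) dx = -exp(4) - exp(-4) + 2; the area of that piece is -2 + exp(-4) + exp(4).
∫[0,1] (2*exp(2*x) - 2*exp(-2*x)) dx = -2 + exp(-2) + exp(2).
Total area = (-2 + exp(-4) + exp(4)) + (-2 + exp(-2) + exp(2)) = -4 + exp(-4) + exp(-2) + exp(2) + exp(4).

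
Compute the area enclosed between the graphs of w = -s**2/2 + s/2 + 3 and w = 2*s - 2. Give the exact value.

Set the curves equal: -s**2/2 + s/2 + 3 = 2*s - 2, so -s**2/2 - 3*s/2 + 5 = 0, which factors as -(s - 2)*(s + 5)/2 = 0. The curves meet at s = -5, 2.
On [-5, 2], w = -s**2/2 + s/2 + 3 is on top; that piece has area ∫[-5,2] (-s**2/2 - 3*s/2 + 5) ds = 343/12.

343/12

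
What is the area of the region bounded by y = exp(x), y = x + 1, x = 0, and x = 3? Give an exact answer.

-17/2 + exp(3)

On [0, 3], (exp(x)) - (x + 1) = -x + exp(x) - 1 is ≥ 0 throughout, so the area is a single integral of |-x + exp(x) - 1|.
∫[0,3] (-x + exp(x) - 1) dx = -17/2 + exp(3).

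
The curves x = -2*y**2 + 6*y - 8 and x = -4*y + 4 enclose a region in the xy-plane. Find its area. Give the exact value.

1/3

Both boundary curves give x as a function of y, so integrate with respect to y. Setting them equal: -2*y**2 + 10*y - 12 = 0, i.e. -2*(y - 3)*(y - 2) = 0, so they meet at y = 2, 3.
For y in [2, 3], x = -2*y**2 + 6*y - 8 is on the right; area = ∫[2,3] (-2*y**2 + 10*y - 12) dy = 1/3.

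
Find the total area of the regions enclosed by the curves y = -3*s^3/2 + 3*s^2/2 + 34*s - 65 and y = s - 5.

Set the curves equal: -3*s^3/2 + 3*s^2/2 + 34*s - 65 = s - 5, so -3*s^3/2 + 3*s^2/2 + 33*s - 60 = 0, which factors as -3*(s - 4)*(s - 2)*(s + 5)/2 = 0. The curves meet at s = -5, 2, 4.
On [-5, 2], y = s - 5 is on top; that piece has area ∫[-5,2] (-(-3*s^3/2 + 3*s^2/2 + 33*s - 60)) ds = 3773/8.
On [2, 4], y = -3*s^3/2 + 3*s^2/2 + 34*s - 65 is on top; that piece has area ∫[2,4] (-3*s^3/2 + 3*s^2/2 + 33*s - 60) ds = 16.
Total enclosed area = 3773/8 + 16 = 3901/8.

3901/8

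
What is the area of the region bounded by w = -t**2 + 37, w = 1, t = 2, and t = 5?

On [2, 5], (-t**2 + 37) - (1) = -t**2 + 36 is ≥ 0 throughout, so the area is a single integral of |-t**2 + 36|.
∫[2,5] (-t**2 + 36) dt = 69.

69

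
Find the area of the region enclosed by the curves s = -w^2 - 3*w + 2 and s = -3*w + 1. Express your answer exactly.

Both boundary curves give s as a function of w, so integrate with respect to w. Setting them equal: -w^2 + 1 = 0, i.e. -(w - 1)*(w + 1) = 0, so they meet at w = -1, 1.
For w in [-1, 1], s = -w^2 - 3*w + 2 is on the right; area = ∫[-1,1] (-w^2 + 1) dw = 4/3.

4/3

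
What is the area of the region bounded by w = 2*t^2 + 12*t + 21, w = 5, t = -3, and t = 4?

The difference (2*t^2 + 12*t + 21) - (5) = 2*t^2 + 12*t + 16 changes sign at t = -2 inside [-3, 4], so split the integral there.
∫[-3,-2] (2*t^2 + 12*t + 16) dt = -4/3; the area of that piece is 4/3.
∫[-2,4] (2*t^2 + 12*t + 16) dt = 216.
Total area = 4/3 + 216 = 652/3.

652/3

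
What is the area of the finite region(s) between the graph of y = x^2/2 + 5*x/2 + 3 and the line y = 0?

1/12

The curve meets the x-axis where x^2/2 + 5*x/2 + 3 = 0, i.e. (x + 2)*(x + 3)/2 = 0, at x = -3, -2.
On [-3, -2] the curve lies below the axis; ∫[-3,-2] (x^2/2 + 5*x/2 + 3) dx = -1/12, giving area 1/12.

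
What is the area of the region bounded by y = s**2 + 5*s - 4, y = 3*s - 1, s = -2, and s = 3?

59/3

The difference (s**2 + 5*s - 4) - (3*s - 1) = s**2 + 2*s - 3 changes sign at s = 1 inside [-2, 3], so split the integral there.
∫[-2,1] (s**2 + 2*s - 3) ds = -9; the area of that piece is 9.
∫[1,3] (s**2 + 2*s - 3) ds = 32/3.
Total area = 9 + 32/3 = 59/3.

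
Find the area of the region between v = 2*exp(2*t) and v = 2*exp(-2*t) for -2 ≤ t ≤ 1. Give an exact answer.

The difference (2*exp(2*t)) - (2*exp(-2*t)) = 2*exp(2*t) - 2*exp(-2*t) changes sign at t = 0 inside [-2, 1], so split the integral there.
∫[-2,0] (2*exp(2*t) - 2*exp(-2*t)) dt = -exp(4) - exp(-4) + 2; the area of that piece is -2 + exp(-4) + exp(4).
∫[0,1] (2*exp(2*t) - 2*exp(-2*t)) dt = -2 + exp(-2) + exp(2).
Total area = (-2 + exp(-4) + exp(4)) + (-2 + exp(-2) + exp(2)) = -4 + exp(-4) + exp(-2) + exp(2) + exp(4).

-4 + exp(-4) + exp(-2) + exp(2) + exp(4)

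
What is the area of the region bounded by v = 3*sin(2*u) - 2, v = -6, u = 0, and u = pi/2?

3 + 2*pi

On [0, pi/2], (3*sin(2*u) - 2) - (-6) = 3*sin(2*u) + 4 is ≥ 0 throughout, so the area is a single integral of |3*sin(2*u) + 4|.
∫[0,pi/2] (3*sin(2*u) + 4) du = 3 + 2*pi.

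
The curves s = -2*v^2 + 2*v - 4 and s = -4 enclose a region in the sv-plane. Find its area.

1/3

Both boundary curves give s as a function of v, so integrate with respect to v. Setting them equal: -2*v^2 + 2*v = 0, i.e. -2*v*(v - 1) = 0, so they meet at v = 0, 1.
For v in [0, 1], s = -2*v^2 + 2*v - 4 is on the right; area = ∫[0,1] (-2*v^2 + 2*v) dv = 1/3.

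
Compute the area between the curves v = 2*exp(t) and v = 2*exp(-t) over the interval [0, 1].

On [0, 1], (2*exp(t)) - (2*exp(-t)) = 2*exp(t) - 2*exp(-t) is ≥ 0 throughout, so the area is a single integral of |2*exp(t) - 2*exp(-t)|.
∫[0,1] (2*exp(t) - 2*exp(-t)) dt = -4 + 2*exp(-1) + 2*exp(1).

-4 + 2*exp(-1) + 2*exp(1)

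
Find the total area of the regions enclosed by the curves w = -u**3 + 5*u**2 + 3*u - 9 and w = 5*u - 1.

Set the curves equal: -u**3 + 5*u**2 + 3*u - 9 = 5*u - 1, so -u**3 + 5*u**2 - 2*u - 8 = 0, which factors as -(u - 4)*(u - 2)*(u + 1) = 0. The curves meet at u = -1, 2, 4.
On [-1, 2], w = 5*u - 1 is on top; that piece has area ∫[-1,2] (-(-u**3 + 5*u**2 - 2*u - 8)) du = 63/4.
On [2, 4], w = -u**3 + 5*u**2 + 3*u - 9 is on top; that piece has area ∫[2,4] (-u**3 + 5*u**2 - 2*u - 8) du = 16/3.
Total enclosed area = 63/4 + 16/3 = 253/12.

253/12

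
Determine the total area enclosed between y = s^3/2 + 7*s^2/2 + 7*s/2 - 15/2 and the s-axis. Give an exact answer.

The curve meets the s-axis where s^3/2 + 7*s^2/2 + 7*s/2 - 15/2 = 0, i.e. (s - 1)*(s + 3)*(s + 5)/2 = 0, at s = -5, -3, 1.
On [-5, -3] the curve lies above the axis; ∫[-5,-3] (s^3/2 + 7*s^2/2 + 7*s/2 - 15/2) ds = 10/3, giving area 10/3.
On [-3, 1] the curve lies below the axis; ∫[-3,1] (s^3/2 + 7*s^2/2 + 7*s/2 - 15/2) ds = -64/3, giving area 64/3.
Total area = 10/3 + 64/3 = 74/3.

74/3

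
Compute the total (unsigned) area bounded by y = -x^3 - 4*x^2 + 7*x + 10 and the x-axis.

937/12

The curve meets the x-axis where -x^3 - 4*x^2 + 7*x + 10 = 0, i.e. -(x - 2)*(x + 1)*(x + 5) = 0, at x = -5, -1, 2.
On [-5, -1] the curve lies below the axis; ∫[-5,-1] (-x^3 - 4*x^2 + 7*x + 10) dx = -160/3, giving area 160/3.
On [-1, 2] the curve lies above the axis; ∫[-1,2] (-x^3 - 4*x^2 + 7*x + 10) dx = 99/4, giving area 99/4.
Total area = 160/3 + 99/4 = 937/12.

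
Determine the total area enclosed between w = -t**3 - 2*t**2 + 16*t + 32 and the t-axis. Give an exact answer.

The curve meets the t-axis where -t**3 - 2*t**2 + 16*t + 32 = 0, i.e. -(t - 4)*(t + 2)*(t + 4) = 0, at t = -4, -2, 4.
On [-4, -2] the curve lies below the axis; ∫[-4,-2] (-t**3 - 2*t**2 + 16*t + 32) dt = -28/3, giving area 28/3.
On [-2, 4] the curve lies above the axis; ∫[-2,4] (-t**3 - 2*t**2 + 16*t + 32) dt = 180, giving area 180.
Total area = 28/3 + 180 = 568/3.

568/3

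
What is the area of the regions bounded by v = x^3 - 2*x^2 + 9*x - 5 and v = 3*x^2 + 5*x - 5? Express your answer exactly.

71/6

Set the curves equal: x^3 - 2*x^2 + 9*x - 5 = 3*x^2 + 5*x - 5, so x^3 - 5*x^2 + 4*x = 0, which factors as x*(x - 4)*(x - 1) = 0. The curves meet at x = 0, 1, 4.
On [0, 1], v = x^3 - 2*x^2 + 9*x - 5 is on top; that piece has area ∫[0,1] (x^3 - 5*x^2 + 4*x) dx = 7/12.
On [1, 4], v = 3*x^2 + 5*x - 5 is on top; that piece has area ∫[1,4] (-(x^3 - 5*x^2 + 4*x)) dx = 45/4.
Total enclosed area = 7/12 + 45/4 = 71/6.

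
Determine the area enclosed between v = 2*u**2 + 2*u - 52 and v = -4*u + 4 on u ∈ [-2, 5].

The difference (2*u**2 + 2*u - 52) - (-4*u + 4) = 2*u**2 + 6*u - 56 changes sign at u = 4 inside [-2, 5], so split the integral there.
∫[-2,4] (2*u**2 + 6*u - 56) du = -252; the area of that piece is 252.
∫[4,5] (2*u**2 + 6*u - 56) du = 35/3.
Total area = 252 + 35/3 = 791/3.

791/3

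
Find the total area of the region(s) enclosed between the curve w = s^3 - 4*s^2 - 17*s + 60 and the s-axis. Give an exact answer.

3901/12

The curve meets the s-axis where s^3 - 4*s^2 - 17*s + 60 = 0, i.e. (s - 5)*(s - 3)*(s + 4) = 0, at s = -4, 3, 5.
On [-4, 3] the curve lies above the axis; ∫[-4,3] (s^3 - 4*s^2 - 17*s + 60) ds = 3773/12, giving area 3773/12.
On [3, 5] the curve lies below the axis; ∫[3,5] (s^3 - 4*s^2 - 17*s + 60) ds = -32/3, giving area 32/3.
Total area = 3773/12 + 32/3 = 3901/12.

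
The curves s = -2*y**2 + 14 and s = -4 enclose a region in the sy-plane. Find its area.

72

Both boundary curves give s as a function of y, so integrate with respect to y. Setting them equal: -2*y**2 + 18 = 0, i.e. -2*(y - 3)*(y + 3) = 0, so they meet at y = -3, 3.
For y in [-3, 3], s = -2*y**2 + 14 is on the right; area = ∫[-3,3] (-2*y**2 + 18) dy = 72.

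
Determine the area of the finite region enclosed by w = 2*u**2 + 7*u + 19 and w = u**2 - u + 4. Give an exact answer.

Set the curves equal: 2*u**2 + 7*u + 19 = u**2 - u + 4, so u**2 + 8*u + 15 = 0, which factors as (u + 3)*(u + 5) = 0. The curves meet at u = -5, -3.
On [-5, -3], w = u**2 - u + 4 is on top; that piece has area ∫[-5,-3] (-(u**2 + 8*u + 15)) du = 4/3.

4/3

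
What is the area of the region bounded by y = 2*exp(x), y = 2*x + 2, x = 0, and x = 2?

On [0, 2], (2*exp(x)) - (2*x + 2) = -2*x + 2*exp(x) - 2 is ≥ 0 throughout, so the area is a single integral of |-2*x + 2*exp(x) - 2|.
∫[0,2] (-2*x + 2*exp(x) - 2) dx = -10 + 2*exp(2).

-10 + 2*exp(2)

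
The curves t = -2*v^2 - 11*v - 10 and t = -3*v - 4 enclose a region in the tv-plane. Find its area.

Both boundary curves give t as a function of v, so integrate with respect to v. Setting them equal: -2*v^2 - 8*v - 6 = 0, i.e. -2*(v + 1)*(v + 3) = 0, so they meet at v = -3, -1.
For v in [-3, -1], t = -2*v^2 - 11*v - 10 is on the right; area = ∫[-3,-1] (-2*v^2 - 8*v - 6) dv = 8/3.

8/3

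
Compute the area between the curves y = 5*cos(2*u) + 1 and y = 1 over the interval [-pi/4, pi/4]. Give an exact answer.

5

On [-pi/4, pi/4], (5*cos(2*u) + 1) - (1) = 5*cos(2*u) is ≥ 0 throughout, so the area is a single integral of |5*cos(2*u)|.
∫[-pi/4,pi/4] (5*cos(2*u)) du = 5.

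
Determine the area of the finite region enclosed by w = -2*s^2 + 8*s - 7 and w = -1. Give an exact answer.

8/3

Set the curves equal: -2*s^2 + 8*s - 7 = -1, so -2*s^2 + 8*s - 6 = 0, which factors as -2*(s - 3)*(s - 1) = 0. The curves meet at s = 1, 3.
On [1, 3], w = -2*s^2 + 8*s - 7 is on top; that piece has area ∫[1,3] (-2*s^2 + 8*s - 6) ds = 8/3.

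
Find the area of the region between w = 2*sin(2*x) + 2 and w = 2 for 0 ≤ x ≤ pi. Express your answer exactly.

The difference (2*sin(2*x) + 2) - (2) = 2*sin(2*x) changes sign at x = pi/2 inside [0, pi], so split the integral there.
∫[0,pi/2] (2*sin(2*x)) dx = 2.
∫[pi/2,pi] (2*sin(2*x)) dx = -2; the area of that piece is 2.
Total area = 2 + 2 = 4.

4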